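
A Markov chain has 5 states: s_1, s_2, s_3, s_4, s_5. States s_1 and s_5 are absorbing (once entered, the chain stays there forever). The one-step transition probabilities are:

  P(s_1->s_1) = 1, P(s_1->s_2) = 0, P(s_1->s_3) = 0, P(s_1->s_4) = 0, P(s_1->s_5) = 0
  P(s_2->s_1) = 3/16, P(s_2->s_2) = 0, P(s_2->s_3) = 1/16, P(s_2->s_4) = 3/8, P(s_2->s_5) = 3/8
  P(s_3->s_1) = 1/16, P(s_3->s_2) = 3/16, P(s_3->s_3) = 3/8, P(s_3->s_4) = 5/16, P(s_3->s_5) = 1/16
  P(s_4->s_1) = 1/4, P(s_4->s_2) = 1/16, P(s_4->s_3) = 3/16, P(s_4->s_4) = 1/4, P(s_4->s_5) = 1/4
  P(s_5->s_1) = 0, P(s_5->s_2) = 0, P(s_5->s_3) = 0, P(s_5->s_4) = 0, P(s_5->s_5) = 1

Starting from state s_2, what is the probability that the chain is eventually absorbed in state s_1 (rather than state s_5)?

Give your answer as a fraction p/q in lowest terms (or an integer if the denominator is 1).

Let a_i = P(absorbed in s_1 | start in state i).
Boundary conditions: a_s_1 = 1, a_s_5 = 0.
For each transient state i, a_i = sum_j P(i->j) * a_j:
  a_s_2 = 3/16*a_s_1 + 0*a_s_2 + 1/16*a_s_3 + 3/8*a_s_4 + 3/8*a_s_5
  a_s_3 = 1/16*a_s_1 + 3/16*a_s_2 + 3/8*a_s_3 + 5/16*a_s_4 + 1/16*a_s_5
  a_s_4 = 1/4*a_s_1 + 1/16*a_s_2 + 3/16*a_s_3 + 1/4*a_s_4 + 1/4*a_s_5

Substituting a_s_1 = 1 and a_s_5 = 0, rearrange to (I - Q) a = r where r[i] = P(i -> s_1):
  [1, -1/16, -3/8] . (a_s_2, a_s_3, a_s_4) = 3/16
  [-3/16, 5/8, -5/16] . (a_s_2, a_s_3, a_s_4) = 1/16
  [-1/16, -3/16, 3/4] . (a_s_2, a_s_3, a_s_4) = 1/4

Solving yields:
  a_s_2 = 121/305
  a_s_3 = 701/1525
  a_s_4 = 734/1525

Starting state is s_2, so the absorption probability is a_s_2 = 121/305.

Answer: 121/305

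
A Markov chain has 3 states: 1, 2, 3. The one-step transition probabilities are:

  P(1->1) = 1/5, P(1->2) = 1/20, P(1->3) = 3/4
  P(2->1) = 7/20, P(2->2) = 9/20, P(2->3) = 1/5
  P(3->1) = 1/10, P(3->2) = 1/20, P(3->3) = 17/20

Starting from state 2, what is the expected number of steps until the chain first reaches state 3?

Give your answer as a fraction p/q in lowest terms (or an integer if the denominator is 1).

Let h_i = expected steps to first reach 3 from state i.
Boundary: h_3 = 0.
First-step equations for the other states:
  h_1 = 1 + 1/5*h_1 + 1/20*h_2 + 3/4*h_3
  h_2 = 1 + 7/20*h_1 + 9/20*h_2 + 1/5*h_3

Substituting h_3 = 0 and rearranging gives the linear system (I - Q) h = 1:
  [4/5, -1/20] . (h_1, h_2) = 1
  [-7/20, 11/20] . (h_1, h_2) = 1

Solving yields:
  h_1 = 240/169
  h_2 = 460/169

Starting state is 2, so the expected hitting time is h_2 = 460/169.

Answer: 460/169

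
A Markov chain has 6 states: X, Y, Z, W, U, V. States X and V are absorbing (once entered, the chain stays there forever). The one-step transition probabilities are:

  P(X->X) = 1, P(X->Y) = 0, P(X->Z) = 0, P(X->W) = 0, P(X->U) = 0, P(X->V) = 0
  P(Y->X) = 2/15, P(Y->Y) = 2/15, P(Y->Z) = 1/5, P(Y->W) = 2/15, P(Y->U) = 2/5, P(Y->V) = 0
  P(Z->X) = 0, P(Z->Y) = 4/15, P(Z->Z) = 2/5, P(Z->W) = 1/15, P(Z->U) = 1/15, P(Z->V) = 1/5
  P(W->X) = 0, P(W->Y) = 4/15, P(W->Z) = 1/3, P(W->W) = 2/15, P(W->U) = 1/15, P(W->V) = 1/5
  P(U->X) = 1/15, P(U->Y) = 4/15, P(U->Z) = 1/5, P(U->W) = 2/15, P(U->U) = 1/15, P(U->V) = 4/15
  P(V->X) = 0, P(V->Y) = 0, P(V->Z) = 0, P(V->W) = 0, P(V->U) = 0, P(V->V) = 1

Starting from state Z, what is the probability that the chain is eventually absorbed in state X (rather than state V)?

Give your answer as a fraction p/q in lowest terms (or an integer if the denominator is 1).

Answer: 157/779

Derivation:
Let a_i = P(absorbed in X | start in state i).
Boundary conditions: a_X = 1, a_V = 0.
For each transient state i, a_i = sum_j P(i->j) * a_j:
  a_Y = 2/15*a_X + 2/15*a_Y + 1/5*a_Z + 2/15*a_W + 2/5*a_U + 0*a_V
  a_Z = 0*a_X + 4/15*a_Y + 2/5*a_Z + 1/15*a_W + 1/15*a_U + 1/5*a_V
  a_W = 0*a_X + 4/15*a_Y + 1/3*a_Z + 2/15*a_W + 1/15*a_U + 1/5*a_V
  a_U = 1/15*a_X + 4/15*a_Y + 1/5*a_Z + 2/15*a_W + 1/15*a_U + 4/15*a_V

Substituting a_X = 1 and a_V = 0, rearrange to (I - Q) a = r where r[i] = P(i -> X):
  [13/15, -1/5, -2/15, -2/5] . (a_Y, a_Z, a_W, a_U) = 2/15
  [-4/15, 3/5, -1/15, -1/15] . (a_Y, a_Z, a_W, a_U) = 0
  [-4/15, -1/3, 13/15, -1/15] . (a_Y, a_Z, a_W, a_U) = 0
  [-4/15, -1/5, -2/15, 14/15] . (a_Y, a_Z, a_W, a_U) = 1/15

Solving yields:
  a_Y = 267/779
  a_Z = 157/779
  a_W = 157/779
  a_U = 188/779

Starting state is Z, so the absorption probability is a_Z = 157/779.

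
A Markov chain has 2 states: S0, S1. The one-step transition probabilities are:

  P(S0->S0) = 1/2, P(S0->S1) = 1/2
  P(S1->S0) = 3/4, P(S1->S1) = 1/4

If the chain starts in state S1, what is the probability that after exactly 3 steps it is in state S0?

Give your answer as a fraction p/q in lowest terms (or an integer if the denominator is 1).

Computing P^3 by repeated multiplication:
P^1 =
  S0: [1/2, 1/2]
  S1: [3/4, 1/4]
P^2 =
  S0: [5/8, 3/8]
  S1: [9/16, 7/16]
P^3 =
  S0: [19/32, 13/32]
  S1: [39/64, 25/64]

(P^3)[S1 -> S0] = 39/64

Answer: 39/64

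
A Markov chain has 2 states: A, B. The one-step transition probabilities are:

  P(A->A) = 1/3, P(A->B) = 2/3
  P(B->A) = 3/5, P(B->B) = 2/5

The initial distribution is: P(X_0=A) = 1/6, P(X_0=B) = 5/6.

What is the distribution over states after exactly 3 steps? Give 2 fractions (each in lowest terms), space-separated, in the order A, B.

Answer: 971/2025 1054/2025

Derivation:
Propagating the distribution step by step (d_{t+1} = d_t * P):
d_0 = (A=1/6, B=5/6)
  d_1[A] = 1/6*1/3 + 5/6*3/5 = 5/9
  d_1[B] = 1/6*2/3 + 5/6*2/5 = 4/9
d_1 = (A=5/9, B=4/9)
  d_2[A] = 5/9*1/3 + 4/9*3/5 = 61/135
  d_2[B] = 5/9*2/3 + 4/9*2/5 = 74/135
d_2 = (A=61/135, B=74/135)
  d_3[A] = 61/135*1/3 + 74/135*3/5 = 971/2025
  d_3[B] = 61/135*2/3 + 74/135*2/5 = 1054/2025
d_3 = (A=971/2025, B=1054/2025)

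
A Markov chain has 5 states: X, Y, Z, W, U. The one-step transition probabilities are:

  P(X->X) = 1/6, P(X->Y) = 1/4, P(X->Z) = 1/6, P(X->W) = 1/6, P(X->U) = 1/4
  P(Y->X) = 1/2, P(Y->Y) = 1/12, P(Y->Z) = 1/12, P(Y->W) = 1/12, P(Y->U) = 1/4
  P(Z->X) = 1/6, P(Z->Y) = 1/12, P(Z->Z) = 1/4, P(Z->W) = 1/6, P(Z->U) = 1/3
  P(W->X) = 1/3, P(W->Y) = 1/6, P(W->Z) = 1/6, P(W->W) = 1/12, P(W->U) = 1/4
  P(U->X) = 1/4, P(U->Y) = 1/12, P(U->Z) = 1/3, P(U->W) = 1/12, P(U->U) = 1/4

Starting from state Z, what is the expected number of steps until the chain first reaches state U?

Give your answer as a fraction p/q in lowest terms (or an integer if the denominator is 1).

Answer: 5352/1555

Derivation:
Let h_i = expected steps to first reach U from state i.
Boundary: h_U = 0.
First-step equations for the other states:
  h_X = 1 + 1/6*h_X + 1/4*h_Y + 1/6*h_Z + 1/6*h_W + 1/4*h_U
  h_Y = 1 + 1/2*h_X + 1/12*h_Y + 1/12*h_Z + 1/12*h_W + 1/4*h_U
  h_Z = 1 + 1/6*h_X + 1/12*h_Y + 1/4*h_Z + 1/6*h_W + 1/3*h_U
  h_W = 1 + 1/3*h_X + 1/6*h_Y + 1/6*h_Z + 1/12*h_W + 1/4*h_U

Substituting h_U = 0 and rearranging gives the linear system (I - Q) h = 1:
  [5/6, -1/4, -1/6, -1/6] . (h_X, h_Y, h_Z, h_W) = 1
  [-1/2, 11/12, -1/12, -1/12] . (h_X, h_Y, h_Z, h_W) = 1
  [-1/6, -1/12, 3/4, -1/6] . (h_X, h_Y, h_Z, h_W) = 1
  [-1/3, -1/6, -1/6, 11/12] . (h_X, h_Y, h_Z, h_W) = 1

Solving yields:
  h_X = 1179/311
  h_Y = 5934/1555
  h_Z = 5352/1555
  h_W = 5892/1555

Starting state is Z, so the expected hitting time is h_Z = 5352/1555.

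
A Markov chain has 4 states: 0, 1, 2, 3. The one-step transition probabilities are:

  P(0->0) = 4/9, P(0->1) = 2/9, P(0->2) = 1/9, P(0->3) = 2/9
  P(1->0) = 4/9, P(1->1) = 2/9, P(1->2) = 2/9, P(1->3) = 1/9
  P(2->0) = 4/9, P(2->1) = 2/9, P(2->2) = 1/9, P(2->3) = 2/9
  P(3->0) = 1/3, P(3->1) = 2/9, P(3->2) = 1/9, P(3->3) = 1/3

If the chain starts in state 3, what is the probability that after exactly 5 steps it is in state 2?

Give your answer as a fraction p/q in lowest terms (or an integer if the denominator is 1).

Computing P^5 by repeated multiplication:
P^1 =
  0: [4/9, 2/9, 1/9, 2/9]
  1: [4/9, 2/9, 2/9, 1/9]
  2: [4/9, 2/9, 1/9, 2/9]
  3: [1/3, 2/9, 1/9, 1/3]
P^2 =
  0: [34/81, 2/9, 11/81, 2/9]
  1: [35/81, 2/9, 11/81, 17/81]
  2: [34/81, 2/9, 11/81, 2/9]
  3: [11/27, 2/9, 11/81, 19/81]
P^3 =
  0: [34/81, 2/9, 11/81, 2/9]
  1: [307/729, 2/9, 11/81, 161/729]
  2: [34/81, 2/9, 11/81, 2/9]
  3: [305/729, 2/9, 11/81, 163/729]
P^4 =
  0: [34/81, 2/9, 11/81, 2/9]
  1: [2755/6561, 2/9, 11/81, 1457/6561]
  2: [34/81, 2/9, 11/81, 2/9]
  3: [2753/6561, 2/9, 11/81, 1459/6561]
P^5 =
  0: [34/81, 2/9, 11/81, 2/9]
  1: [24787/59049, 2/9, 11/81, 13121/59049]
  2: [34/81, 2/9, 11/81, 2/9]
  3: [24785/59049, 2/9, 11/81, 13123/59049]

(P^5)[3 -> 2] = 11/81

Answer: 11/81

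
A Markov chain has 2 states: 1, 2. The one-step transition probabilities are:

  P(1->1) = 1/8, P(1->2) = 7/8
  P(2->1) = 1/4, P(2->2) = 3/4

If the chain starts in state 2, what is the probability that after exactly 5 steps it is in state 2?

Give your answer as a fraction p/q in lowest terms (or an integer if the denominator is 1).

Computing P^5 by repeated multiplication:
P^1 =
  1: [1/8, 7/8]
  2: [1/4, 3/4]
P^2 =
  1: [15/64, 49/64]
  2: [7/32, 25/32]
P^3 =
  1: [113/512, 399/512]
  2: [57/256, 199/256]
P^4 =
  1: [911/4096, 3185/4096]
  2: [455/2048, 1593/2048]
P^5 =
  1: [7281/32768, 25487/32768]
  2: [3641/16384, 12743/16384]

(P^5)[2 -> 2] = 12743/16384

Answer: 12743/16384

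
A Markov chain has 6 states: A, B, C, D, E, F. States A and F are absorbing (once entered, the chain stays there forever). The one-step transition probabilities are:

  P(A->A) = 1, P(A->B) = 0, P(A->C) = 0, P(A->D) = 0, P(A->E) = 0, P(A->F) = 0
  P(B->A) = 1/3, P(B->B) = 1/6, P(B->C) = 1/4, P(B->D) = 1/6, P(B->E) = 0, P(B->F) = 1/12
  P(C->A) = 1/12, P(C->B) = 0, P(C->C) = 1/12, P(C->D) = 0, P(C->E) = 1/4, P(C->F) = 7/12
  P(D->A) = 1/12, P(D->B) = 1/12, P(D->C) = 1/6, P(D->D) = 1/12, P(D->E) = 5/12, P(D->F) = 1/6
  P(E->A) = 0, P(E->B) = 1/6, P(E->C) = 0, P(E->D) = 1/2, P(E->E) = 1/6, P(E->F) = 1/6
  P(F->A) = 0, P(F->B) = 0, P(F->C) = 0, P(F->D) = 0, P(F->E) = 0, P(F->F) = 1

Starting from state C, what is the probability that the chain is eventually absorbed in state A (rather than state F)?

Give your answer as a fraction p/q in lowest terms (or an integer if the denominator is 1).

Let a_i = P(absorbed in A | start in state i).
Boundary conditions: a_A = 1, a_F = 0.
For each transient state i, a_i = sum_j P(i->j) * a_j:
  a_B = 1/3*a_A + 1/6*a_B + 1/4*a_C + 1/6*a_D + 0*a_E + 1/12*a_F
  a_C = 1/12*a_A + 0*a_B + 1/12*a_C + 0*a_D + 1/4*a_E + 7/12*a_F
  a_D = 1/12*a_A + 1/12*a_B + 1/6*a_C + 1/12*a_D + 5/12*a_E + 1/6*a_F
  a_E = 0*a_A + 1/6*a_B + 0*a_C + 1/2*a_D + 1/6*a_E + 1/6*a_F

Substituting a_A = 1 and a_F = 0, rearrange to (I - Q) a = r where r[i] = P(i -> A):
  [5/6, -1/4, -1/6, 0] . (a_B, a_C, a_D, a_E) = 1/3
  [0, 11/12, 0, -1/4] . (a_B, a_C, a_D, a_E) = 1/12
  [-1/12, -1/6, 11/12, -5/12] . (a_B, a_C, a_D, a_E) = 1/12
  [-1/6, 0, -1/2, 5/6] . (a_B, a_C, a_D, a_E) = 0

Solving yields:
  a_B = 1965/3862
  a_C = 322/1931
  a_D = 1135/3862
  a_E = 537/1931

Starting state is C, so the absorption probability is a_C = 322/1931.

Answer: 322/1931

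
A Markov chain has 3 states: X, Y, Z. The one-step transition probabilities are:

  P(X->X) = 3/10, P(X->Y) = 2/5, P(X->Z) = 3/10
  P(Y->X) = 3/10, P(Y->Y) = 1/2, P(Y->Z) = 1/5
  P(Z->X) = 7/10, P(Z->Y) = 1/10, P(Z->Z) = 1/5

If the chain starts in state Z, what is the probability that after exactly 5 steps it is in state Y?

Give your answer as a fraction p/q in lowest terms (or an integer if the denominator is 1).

Computing P^5 by repeated multiplication:
P^1 =
  X: [3/10, 2/5, 3/10]
  Y: [3/10, 1/2, 1/5]
  Z: [7/10, 1/10, 1/5]
P^2 =
  X: [21/50, 7/20, 23/100]
  Y: [19/50, 39/100, 23/100]
  Z: [19/50, 7/20, 27/100]
P^3 =
  X: [49/125, 183/500, 121/500]
  Y: [49/125, 37/100, 119/500]
  Z: [51/125, 177/500, 119/500]
P^4 =
  X: [248/625, 91/250, 299/1250]
  Y: [247/625, 457/1250, 299/1250]
  Z: [247/625, 91/250, 301/1250]
P^5 =
  X: [2473/6250, 2279/6250, 749/3125]
  Y: [2473/6250, 228/625, 1497/6250]
  Z: [2477/6250, 1138/3125, 1497/6250]

(P^5)[Z -> Y] = 1138/3125

Answer: 1138/3125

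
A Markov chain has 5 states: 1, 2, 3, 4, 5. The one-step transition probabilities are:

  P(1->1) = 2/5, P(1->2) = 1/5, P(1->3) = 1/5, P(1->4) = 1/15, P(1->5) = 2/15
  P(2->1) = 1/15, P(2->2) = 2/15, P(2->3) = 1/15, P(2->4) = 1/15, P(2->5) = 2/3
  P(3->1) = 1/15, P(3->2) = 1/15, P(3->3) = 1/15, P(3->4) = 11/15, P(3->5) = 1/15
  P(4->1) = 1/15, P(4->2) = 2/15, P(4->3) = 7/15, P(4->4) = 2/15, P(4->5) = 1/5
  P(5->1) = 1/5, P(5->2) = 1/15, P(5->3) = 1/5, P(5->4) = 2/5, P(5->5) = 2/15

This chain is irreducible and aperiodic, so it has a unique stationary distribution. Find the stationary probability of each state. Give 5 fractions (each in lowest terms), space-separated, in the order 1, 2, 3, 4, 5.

Answer: 2309/16518 1877/16518 1952/8259 857/2753 1643/8259

Derivation:
The stationary distribution satisfies pi = pi * P, i.e.:
  pi_1 = 2/5*pi_1 + 1/15*pi_2 + 1/15*pi_3 + 1/15*pi_4 + 1/5*pi_5
  pi_2 = 1/5*pi_1 + 2/15*pi_2 + 1/15*pi_3 + 2/15*pi_4 + 1/15*pi_5
  pi_3 = 1/5*pi_1 + 1/15*pi_2 + 1/15*pi_3 + 7/15*pi_4 + 1/5*pi_5
  pi_4 = 1/15*pi_1 + 1/15*pi_2 + 11/15*pi_3 + 2/15*pi_4 + 2/5*pi_5
  pi_5 = 2/15*pi_1 + 2/3*pi_2 + 1/15*pi_3 + 1/5*pi_4 + 2/15*pi_5
with normalization: pi_1 + pi_2 + pi_3 + pi_4 + pi_5 = 1.

Using the first 4 balance equations plus normalization, the linear system A*pi = b is:
  [-3/5, 1/15, 1/15, 1/15, 1/5] . pi = 0
  [1/5, -13/15, 1/15, 2/15, 1/15] . pi = 0
  [1/5, 1/15, -14/15, 7/15, 1/5] . pi = 0
  [1/15, 1/15, 11/15, -13/15, 2/5] . pi = 0
  [1, 1, 1, 1, 1] . pi = 1

Solving yields:
  pi_1 = 2309/16518
  pi_2 = 1877/16518
  pi_3 = 1952/8259
  pi_4 = 857/2753
  pi_5 = 1643/8259

Verification (pi * P):
  2309/16518*2/5 + 1877/16518*1/15 + 1952/8259*1/15 + 857/2753*1/15 + 1643/8259*1/5 = 2309/16518 = pi_1  (ok)
  2309/16518*1/5 + 1877/16518*2/15 + 1952/8259*1/15 + 857/2753*2/15 + 1643/8259*1/15 = 1877/16518 = pi_2  (ok)
  2309/16518*1/5 + 1877/16518*1/15 + 1952/8259*1/15 + 857/2753*7/15 + 1643/8259*1/5 = 1952/8259 = pi_3  (ok)
  2309/16518*1/15 + 1877/16518*1/15 + 1952/8259*11/15 + 857/2753*2/15 + 1643/8259*2/5 = 857/2753 = pi_4  (ok)
  2309/16518*2/15 + 1877/16518*2/3 + 1952/8259*1/15 + 857/2753*1/5 + 1643/8259*2/15 = 1643/8259 = pi_5  (ok)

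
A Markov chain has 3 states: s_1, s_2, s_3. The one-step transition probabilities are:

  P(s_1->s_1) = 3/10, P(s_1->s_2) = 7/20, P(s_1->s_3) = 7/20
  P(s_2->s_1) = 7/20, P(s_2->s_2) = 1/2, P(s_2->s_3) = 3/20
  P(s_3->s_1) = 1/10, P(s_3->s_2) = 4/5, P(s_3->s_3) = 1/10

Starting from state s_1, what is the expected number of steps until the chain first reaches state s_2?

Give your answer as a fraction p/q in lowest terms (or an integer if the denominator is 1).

Answer: 250/119

Derivation:
Let h_i = expected steps to first reach s_2 from state i.
Boundary: h_s_2 = 0.
First-step equations for the other states:
  h_s_1 = 1 + 3/10*h_s_1 + 7/20*h_s_2 + 7/20*h_s_3
  h_s_3 = 1 + 1/10*h_s_1 + 4/5*h_s_2 + 1/10*h_s_3

Substituting h_s_2 = 0 and rearranging gives the linear system (I - Q) h = 1:
  [7/10, -7/20] . (h_s_1, h_s_3) = 1
  [-1/10, 9/10] . (h_s_1, h_s_3) = 1

Solving yields:
  h_s_1 = 250/119
  h_s_3 = 160/119

Starting state is s_1, so the expected hitting time is h_s_1 = 250/119.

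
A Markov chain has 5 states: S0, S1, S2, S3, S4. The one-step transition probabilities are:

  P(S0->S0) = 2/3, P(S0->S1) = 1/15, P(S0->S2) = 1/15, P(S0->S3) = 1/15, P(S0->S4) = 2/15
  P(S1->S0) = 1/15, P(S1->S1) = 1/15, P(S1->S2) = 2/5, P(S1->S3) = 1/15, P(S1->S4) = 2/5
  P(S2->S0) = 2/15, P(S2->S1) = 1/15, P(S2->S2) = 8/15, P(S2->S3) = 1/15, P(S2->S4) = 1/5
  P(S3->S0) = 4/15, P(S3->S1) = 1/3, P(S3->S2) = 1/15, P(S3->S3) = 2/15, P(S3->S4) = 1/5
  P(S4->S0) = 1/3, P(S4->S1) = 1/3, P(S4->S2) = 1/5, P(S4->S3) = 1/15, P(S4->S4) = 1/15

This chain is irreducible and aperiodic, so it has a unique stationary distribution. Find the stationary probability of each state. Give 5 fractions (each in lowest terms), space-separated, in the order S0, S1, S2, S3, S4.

Answer: 2217/6097 813/6097 3085/12194 1/14 1089/6097

Derivation:
The stationary distribution satisfies pi = pi * P, i.e.:
  pi_S0 = 2/3*pi_S0 + 1/15*pi_S1 + 2/15*pi_S2 + 4/15*pi_S3 + 1/3*pi_S4
  pi_S1 = 1/15*pi_S0 + 1/15*pi_S1 + 1/15*pi_S2 + 1/3*pi_S3 + 1/3*pi_S4
  pi_S2 = 1/15*pi_S0 + 2/5*pi_S1 + 8/15*pi_S2 + 1/15*pi_S3 + 1/5*pi_S4
  pi_S3 = 1/15*pi_S0 + 1/15*pi_S1 + 1/15*pi_S2 + 2/15*pi_S3 + 1/15*pi_S4
  pi_S4 = 2/15*pi_S0 + 2/5*pi_S1 + 1/5*pi_S2 + 1/5*pi_S3 + 1/15*pi_S4
with normalization: pi_S0 + pi_S1 + pi_S2 + pi_S3 + pi_S4 = 1.

Using the first 4 balance equations plus normalization, the linear system A*pi = b is:
  [-1/3, 1/15, 2/15, 4/15, 1/3] . pi = 0
  [1/15, -14/15, 1/15, 1/3, 1/3] . pi = 0
  [1/15, 2/5, -7/15, 1/15, 1/5] . pi = 0
  [1/15, 1/15, 1/15, -13/15, 1/15] . pi = 0
  [1, 1, 1, 1, 1] . pi = 1

Solving yields:
  pi_S0 = 2217/6097
  pi_S1 = 813/6097
  pi_S2 = 3085/12194
  pi_S3 = 1/14
  pi_S4 = 1089/6097

Verification (pi * P):
  2217/6097*2/3 + 813/6097*1/15 + 3085/12194*2/15 + 1/14*4/15 + 1089/6097*1/3 = 2217/6097 = pi_S0  (ok)
  2217/6097*1/15 + 813/6097*1/15 + 3085/12194*1/15 + 1/14*1/3 + 1089/6097*1/3 = 813/6097 = pi_S1  (ok)
  2217/6097*1/15 + 813/6097*2/5 + 3085/12194*8/15 + 1/14*1/15 + 1089/6097*1/5 = 3085/12194 = pi_S2  (ok)
  2217/6097*1/15 + 813/6097*1/15 + 3085/12194*1/15 + 1/14*2/15 + 1089/6097*1/15 = 1/14 = pi_S3  (ok)
  2217/6097*2/15 + 813/6097*2/5 + 3085/12194*1/5 + 1/14*1/5 + 1089/6097*1/15 = 1089/6097 = pi_S4  (ok)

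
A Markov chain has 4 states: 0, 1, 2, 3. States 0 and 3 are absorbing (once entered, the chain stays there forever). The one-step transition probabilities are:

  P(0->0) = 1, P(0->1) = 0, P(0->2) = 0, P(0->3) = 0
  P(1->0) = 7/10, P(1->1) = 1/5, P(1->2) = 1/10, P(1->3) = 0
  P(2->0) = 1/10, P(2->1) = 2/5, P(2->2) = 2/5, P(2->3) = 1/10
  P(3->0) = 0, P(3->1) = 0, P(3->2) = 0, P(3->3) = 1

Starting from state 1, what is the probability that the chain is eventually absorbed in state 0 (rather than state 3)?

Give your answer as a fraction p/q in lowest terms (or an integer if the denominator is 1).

Answer: 43/44

Derivation:
Let a_i = P(absorbed in 0 | start in state i).
Boundary conditions: a_0 = 1, a_3 = 0.
For each transient state i, a_i = sum_j P(i->j) * a_j:
  a_1 = 7/10*a_0 + 1/5*a_1 + 1/10*a_2 + 0*a_3
  a_2 = 1/10*a_0 + 2/5*a_1 + 2/5*a_2 + 1/10*a_3

Substituting a_0 = 1 and a_3 = 0, rearrange to (I - Q) a = r where r[i] = P(i -> 0):
  [4/5, -1/10] . (a_1, a_2) = 7/10
  [-2/5, 3/5] . (a_1, a_2) = 1/10

Solving yields:
  a_1 = 43/44
  a_2 = 9/11

Starting state is 1, so the absorption probability is a_1 = 43/44.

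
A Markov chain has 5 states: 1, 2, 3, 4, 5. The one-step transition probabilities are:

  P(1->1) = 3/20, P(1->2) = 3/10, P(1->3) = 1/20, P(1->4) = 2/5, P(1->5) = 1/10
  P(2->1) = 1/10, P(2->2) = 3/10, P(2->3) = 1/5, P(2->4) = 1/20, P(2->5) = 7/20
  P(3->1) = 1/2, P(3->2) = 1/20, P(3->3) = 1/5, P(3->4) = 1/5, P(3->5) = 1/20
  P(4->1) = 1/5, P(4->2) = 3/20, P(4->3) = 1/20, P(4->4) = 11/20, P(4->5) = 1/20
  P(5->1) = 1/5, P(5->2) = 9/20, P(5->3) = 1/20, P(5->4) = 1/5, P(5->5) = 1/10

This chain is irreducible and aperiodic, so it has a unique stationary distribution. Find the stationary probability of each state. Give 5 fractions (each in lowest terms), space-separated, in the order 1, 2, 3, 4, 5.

Answer: 2966/15123 1255/5041 518/5041 4697/15123 2141/15123

Derivation:
The stationary distribution satisfies pi = pi * P, i.e.:
  pi_1 = 3/20*pi_1 + 1/10*pi_2 + 1/2*pi_3 + 1/5*pi_4 + 1/5*pi_5
  pi_2 = 3/10*pi_1 + 3/10*pi_2 + 1/20*pi_3 + 3/20*pi_4 + 9/20*pi_5
  pi_3 = 1/20*pi_1 + 1/5*pi_2 + 1/5*pi_3 + 1/20*pi_4 + 1/20*pi_5
  pi_4 = 2/5*pi_1 + 1/20*pi_2 + 1/5*pi_3 + 11/20*pi_4 + 1/5*pi_5
  pi_5 = 1/10*pi_1 + 7/20*pi_2 + 1/20*pi_3 + 1/20*pi_4 + 1/10*pi_5
with normalization: pi_1 + pi_2 + pi_3 + pi_4 + pi_5 = 1.

Using the first 4 balance equations plus normalization, the linear system A*pi = b is:
  [-17/20, 1/10, 1/2, 1/5, 1/5] . pi = 0
  [3/10, -7/10, 1/20, 3/20, 9/20] . pi = 0
  [1/20, 1/5, -4/5, 1/20, 1/20] . pi = 0
  [2/5, 1/20, 1/5, -9/20, 1/5] . pi = 0
  [1, 1, 1, 1, 1] . pi = 1

Solving yields:
  pi_1 = 2966/15123
  pi_2 = 1255/5041
  pi_3 = 518/5041
  pi_4 = 4697/15123
  pi_5 = 2141/15123

Verification (pi * P):
  2966/15123*3/20 + 1255/5041*1/10 + 518/5041*1/2 + 4697/15123*1/5 + 2141/15123*1/5 = 2966/15123 = pi_1  (ok)
  2966/15123*3/10 + 1255/5041*3/10 + 518/5041*1/20 + 4697/15123*3/20 + 2141/15123*9/20 = 1255/5041 = pi_2  (ok)
  2966/15123*1/20 + 1255/5041*1/5 + 518/5041*1/5 + 4697/15123*1/20 + 2141/15123*1/20 = 518/5041 = pi_3  (ok)
  2966/15123*2/5 + 1255/5041*1/20 + 518/5041*1/5 + 4697/15123*11/20 + 2141/15123*1/5 = 4697/15123 = pi_4  (ok)
  2966/15123*1/10 + 1255/5041*7/20 + 518/5041*1/20 + 4697/15123*1/20 + 2141/15123*1/10 = 2141/15123 = pi_5  (ok)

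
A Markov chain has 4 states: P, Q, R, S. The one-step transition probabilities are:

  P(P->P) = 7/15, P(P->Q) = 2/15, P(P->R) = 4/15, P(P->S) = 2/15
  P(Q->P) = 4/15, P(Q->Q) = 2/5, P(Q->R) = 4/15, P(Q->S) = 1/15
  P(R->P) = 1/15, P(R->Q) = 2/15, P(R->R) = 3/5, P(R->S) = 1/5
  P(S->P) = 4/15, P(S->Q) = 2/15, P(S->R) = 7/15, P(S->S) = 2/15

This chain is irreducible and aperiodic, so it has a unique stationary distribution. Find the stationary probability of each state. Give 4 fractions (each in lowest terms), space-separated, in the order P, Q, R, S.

The stationary distribution satisfies pi = pi * P, i.e.:
  pi_P = 7/15*pi_P + 4/15*pi_Q + 1/15*pi_R + 4/15*pi_S
  pi_Q = 2/15*pi_P + 2/5*pi_Q + 2/15*pi_R + 2/15*pi_S
  pi_R = 4/15*pi_P + 4/15*pi_Q + 3/5*pi_R + 7/15*pi_S
  pi_S = 2/15*pi_P + 1/15*pi_Q + 1/5*pi_R + 2/15*pi_S
with normalization: pi_P + pi_Q + pi_R + pi_S = 1.

Using the first 3 balance equations plus normalization, the linear system A*pi = b is:
  [-8/15, 4/15, 1/15, 4/15] . pi = 0
  [2/15, -3/5, 2/15, 2/15] . pi = 0
  [4/15, 4/15, -2/5, 7/15] . pi = 0
  [1, 1, 1, 1] . pi = 1

Solving yields:
  pi_P = 359/1617
  pi_Q = 2/11
  pi_R = 240/539
  pi_S = 244/1617

Verification (pi * P):
  359/1617*7/15 + 2/11*4/15 + 240/539*1/15 + 244/1617*4/15 = 359/1617 = pi_P  (ok)
  359/1617*2/15 + 2/11*2/5 + 240/539*2/15 + 244/1617*2/15 = 2/11 = pi_Q  (ok)
  359/1617*4/15 + 2/11*4/15 + 240/539*3/5 + 244/1617*7/15 = 240/539 = pi_R  (ok)
  359/1617*2/15 + 2/11*1/15 + 240/539*1/5 + 244/1617*2/15 = 244/1617 = pi_S  (ok)

Answer: 359/1617 2/11 240/539 244/1617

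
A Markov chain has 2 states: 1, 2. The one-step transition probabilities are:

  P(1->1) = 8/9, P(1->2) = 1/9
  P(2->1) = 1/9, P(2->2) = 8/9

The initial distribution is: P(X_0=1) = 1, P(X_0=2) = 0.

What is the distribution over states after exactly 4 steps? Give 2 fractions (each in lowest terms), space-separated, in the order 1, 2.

Propagating the distribution step by step (d_{t+1} = d_t * P):
d_0 = (1=1, 2=0)
  d_1[1] = 1*8/9 + 0*1/9 = 8/9
  d_1[2] = 1*1/9 + 0*8/9 = 1/9
d_1 = (1=8/9, 2=1/9)
  d_2[1] = 8/9*8/9 + 1/9*1/9 = 65/81
  d_2[2] = 8/9*1/9 + 1/9*8/9 = 16/81
d_2 = (1=65/81, 2=16/81)
  d_3[1] = 65/81*8/9 + 16/81*1/9 = 536/729
  d_3[2] = 65/81*1/9 + 16/81*8/9 = 193/729
d_3 = (1=536/729, 2=193/729)
  d_4[1] = 536/729*8/9 + 193/729*1/9 = 4481/6561
  d_4[2] = 536/729*1/9 + 193/729*8/9 = 2080/6561
d_4 = (1=4481/6561, 2=2080/6561)

Answer: 4481/6561 2080/6561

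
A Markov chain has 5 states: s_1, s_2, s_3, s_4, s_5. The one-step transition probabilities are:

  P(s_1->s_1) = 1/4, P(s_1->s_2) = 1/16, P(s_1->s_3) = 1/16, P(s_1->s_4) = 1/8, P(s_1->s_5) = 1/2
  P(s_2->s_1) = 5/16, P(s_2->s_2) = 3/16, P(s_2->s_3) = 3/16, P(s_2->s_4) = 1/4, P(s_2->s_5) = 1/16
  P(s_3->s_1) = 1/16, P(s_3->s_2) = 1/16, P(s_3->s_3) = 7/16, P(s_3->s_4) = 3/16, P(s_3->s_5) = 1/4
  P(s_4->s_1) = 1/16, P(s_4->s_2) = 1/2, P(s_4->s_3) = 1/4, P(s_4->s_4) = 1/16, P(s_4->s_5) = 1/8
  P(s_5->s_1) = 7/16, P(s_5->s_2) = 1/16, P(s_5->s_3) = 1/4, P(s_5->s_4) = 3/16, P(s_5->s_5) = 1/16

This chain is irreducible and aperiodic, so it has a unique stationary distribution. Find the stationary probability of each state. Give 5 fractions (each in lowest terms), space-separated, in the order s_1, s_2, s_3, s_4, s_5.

The stationary distribution satisfies pi = pi * P, i.e.:
  pi_s_1 = 1/4*pi_s_1 + 5/16*pi_s_2 + 1/16*pi_s_3 + 1/16*pi_s_4 + 7/16*pi_s_5
  pi_s_2 = 1/16*pi_s_1 + 3/16*pi_s_2 + 1/16*pi_s_3 + 1/2*pi_s_4 + 1/16*pi_s_5
  pi_s_3 = 1/16*pi_s_1 + 3/16*pi_s_2 + 7/16*pi_s_3 + 1/4*pi_s_4 + 1/4*pi_s_5
  pi_s_4 = 1/8*pi_s_1 + 1/4*pi_s_2 + 3/16*pi_s_3 + 1/16*pi_s_4 + 3/16*pi_s_5
  pi_s_5 = 1/2*pi_s_1 + 1/16*pi_s_2 + 1/4*pi_s_3 + 1/8*pi_s_4 + 1/16*pi_s_5
with normalization: pi_s_1 + pi_s_2 + pi_s_3 + pi_s_4 + pi_s_5 = 1.

Using the first 4 balance equations plus normalization, the linear system A*pi = b is:
  [-3/4, 5/16, 1/16, 1/16, 7/16] . pi = 0
  [1/16, -13/16, 1/16, 1/2, 1/16] . pi = 0
  [1/16, 3/16, -9/16, 1/4, 1/4] . pi = 0
  [1/8, 1/4, 3/16, -15/16, 3/16] . pi = 0
  [1, 1, 1, 1, 1] . pi = 1

Solving yields:
  pi_s_1 = 12281/54873
  pi_s_2 = 8384/54873
  pi_s_3 = 1915/7839
  pi_s_4 = 8929/54873
  pi_s_5 = 3958/18291

Verification (pi * P):
  12281/54873*1/4 + 8384/54873*5/16 + 1915/7839*1/16 + 8929/54873*1/16 + 3958/18291*7/16 = 12281/54873 = pi_s_1  (ok)
  12281/54873*1/16 + 8384/54873*3/16 + 1915/7839*1/16 + 8929/54873*1/2 + 3958/18291*1/16 = 8384/54873 = pi_s_2  (ok)
  12281/54873*1/16 + 8384/54873*3/16 + 1915/7839*7/16 + 8929/54873*1/4 + 3958/18291*1/4 = 1915/7839 = pi_s_3  (ok)
  12281/54873*1/8 + 8384/54873*1/4 + 1915/7839*3/16 + 8929/54873*1/16 + 3958/18291*3/16 = 8929/54873 = pi_s_4  (ok)
  12281/54873*1/2 + 8384/54873*1/16 + 1915/7839*1/4 + 8929/54873*1/8 + 3958/18291*1/16 = 3958/18291 = pi_s_5  (ok)

Answer: 12281/54873 8384/54873 1915/7839 8929/54873 3958/18291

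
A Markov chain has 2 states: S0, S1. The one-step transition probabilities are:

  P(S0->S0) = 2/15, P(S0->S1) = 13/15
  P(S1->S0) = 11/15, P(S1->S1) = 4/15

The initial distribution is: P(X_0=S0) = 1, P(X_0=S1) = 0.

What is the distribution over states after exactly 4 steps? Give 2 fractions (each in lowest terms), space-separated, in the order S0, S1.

Answer: 991/1875 884/1875

Derivation:
Propagating the distribution step by step (d_{t+1} = d_t * P):
d_0 = (S0=1, S1=0)
  d_1[S0] = 1*2/15 + 0*11/15 = 2/15
  d_1[S1] = 1*13/15 + 0*4/15 = 13/15
d_1 = (S0=2/15, S1=13/15)
  d_2[S0] = 2/15*2/15 + 13/15*11/15 = 49/75
  d_2[S1] = 2/15*13/15 + 13/15*4/15 = 26/75
d_2 = (S0=49/75, S1=26/75)
  d_3[S0] = 49/75*2/15 + 26/75*11/15 = 128/375
  d_3[S1] = 49/75*13/15 + 26/75*4/15 = 247/375
d_3 = (S0=128/375, S1=247/375)
  d_4[S0] = 128/375*2/15 + 247/375*11/15 = 991/1875
  d_4[S1] = 128/375*13/15 + 247/375*4/15 = 884/1875
d_4 = (S0=991/1875, S1=884/1875)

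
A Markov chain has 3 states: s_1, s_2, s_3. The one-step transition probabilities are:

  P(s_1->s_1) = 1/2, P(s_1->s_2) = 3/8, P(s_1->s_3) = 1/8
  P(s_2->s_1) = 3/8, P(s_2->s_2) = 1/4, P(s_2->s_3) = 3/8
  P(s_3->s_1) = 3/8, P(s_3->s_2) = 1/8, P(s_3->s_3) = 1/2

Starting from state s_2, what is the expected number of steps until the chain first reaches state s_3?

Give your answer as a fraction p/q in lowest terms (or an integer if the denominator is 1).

Let h_i = expected steps to first reach s_3 from state i.
Boundary: h_s_3 = 0.
First-step equations for the other states:
  h_s_1 = 1 + 1/2*h_s_1 + 3/8*h_s_2 + 1/8*h_s_3
  h_s_2 = 1 + 3/8*h_s_1 + 1/4*h_s_2 + 3/8*h_s_3

Substituting h_s_3 = 0 and rearranging gives the linear system (I - Q) h = 1:
  [1/2, -3/8] . (h_s_1, h_s_2) = 1
  [-3/8, 3/4] . (h_s_1, h_s_2) = 1

Solving yields:
  h_s_1 = 24/5
  h_s_2 = 56/15

Starting state is s_2, so the expected hitting time is h_s_2 = 56/15.

Answer: 56/15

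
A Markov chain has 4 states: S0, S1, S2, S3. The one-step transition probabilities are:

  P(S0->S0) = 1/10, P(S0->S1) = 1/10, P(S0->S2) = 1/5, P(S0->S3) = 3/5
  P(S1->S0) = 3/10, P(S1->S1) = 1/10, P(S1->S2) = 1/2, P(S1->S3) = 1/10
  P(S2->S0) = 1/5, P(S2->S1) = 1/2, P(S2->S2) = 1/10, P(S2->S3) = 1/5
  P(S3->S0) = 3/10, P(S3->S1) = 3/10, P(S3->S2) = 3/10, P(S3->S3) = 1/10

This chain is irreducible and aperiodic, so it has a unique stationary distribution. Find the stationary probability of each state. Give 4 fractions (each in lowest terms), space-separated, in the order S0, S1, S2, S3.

Answer: 189/832 33/128 57/208 401/1664

Derivation:
The stationary distribution satisfies pi = pi * P, i.e.:
  pi_S0 = 1/10*pi_S0 + 3/10*pi_S1 + 1/5*pi_S2 + 3/10*pi_S3
  pi_S1 = 1/10*pi_S0 + 1/10*pi_S1 + 1/2*pi_S2 + 3/10*pi_S3
  pi_S2 = 1/5*pi_S0 + 1/2*pi_S1 + 1/10*pi_S2 + 3/10*pi_S3
  pi_S3 = 3/5*pi_S0 + 1/10*pi_S1 + 1/5*pi_S2 + 1/10*pi_S3
with normalization: pi_S0 + pi_S1 + pi_S2 + pi_S3 = 1.

Using the first 3 balance equations plus normalization, the linear system A*pi = b is:
  [-9/10, 3/10, 1/5, 3/10] . pi = 0
  [1/10, -9/10, 1/2, 3/10] . pi = 0
  [1/5, 1/2, -9/10, 3/10] . pi = 0
  [1, 1, 1, 1] . pi = 1

Solving yields:
  pi_S0 = 189/832
  pi_S1 = 33/128
  pi_S2 = 57/208
  pi_S3 = 401/1664

Verification (pi * P):
  189/832*1/10 + 33/128*3/10 + 57/208*1/5 + 401/1664*3/10 = 189/832 = pi_S0  (ok)
  189/832*1/10 + 33/128*1/10 + 57/208*1/2 + 401/1664*3/10 = 33/128 = pi_S1  (ok)
  189/832*1/5 + 33/128*1/2 + 57/208*1/10 + 401/1664*3/10 = 57/208 = pi_S2  (ok)
  189/832*3/5 + 33/128*1/10 + 57/208*1/5 + 401/1664*1/10 = 401/1664 = pi_S3  (ok)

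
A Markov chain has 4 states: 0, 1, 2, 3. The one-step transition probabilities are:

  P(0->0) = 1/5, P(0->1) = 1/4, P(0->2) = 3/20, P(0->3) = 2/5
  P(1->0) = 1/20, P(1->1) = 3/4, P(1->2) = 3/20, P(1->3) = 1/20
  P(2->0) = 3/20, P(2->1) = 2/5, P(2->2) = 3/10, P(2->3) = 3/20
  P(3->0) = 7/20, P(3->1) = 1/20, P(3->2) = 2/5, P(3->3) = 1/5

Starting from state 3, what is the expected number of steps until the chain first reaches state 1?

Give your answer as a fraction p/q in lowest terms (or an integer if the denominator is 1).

Answer: 9720/2017

Derivation:
Let h_i = expected steps to first reach 1 from state i.
Boundary: h_1 = 0.
First-step equations for the other states:
  h_0 = 1 + 1/5*h_0 + 1/4*h_1 + 3/20*h_2 + 2/5*h_3
  h_2 = 1 + 3/20*h_0 + 2/5*h_1 + 3/10*h_2 + 3/20*h_3
  h_3 = 1 + 7/20*h_0 + 1/20*h_1 + 2/5*h_2 + 1/5*h_3

Substituting h_1 = 0 and rearranging gives the linear system (I - Q) h = 1:
  [4/5, -3/20, -2/5] . (h_0, h_2, h_3) = 1
  [-3/20, 7/10, -3/20] . (h_0, h_2, h_3) = 1
  [-7/20, -2/5, 4/5] . (h_0, h_2, h_3) = 1

Solving yields:
  h_0 = 8660/2017
  h_2 = 6820/2017
  h_3 = 9720/2017

Starting state is 3, so the expected hitting time is h_3 = 9720/2017.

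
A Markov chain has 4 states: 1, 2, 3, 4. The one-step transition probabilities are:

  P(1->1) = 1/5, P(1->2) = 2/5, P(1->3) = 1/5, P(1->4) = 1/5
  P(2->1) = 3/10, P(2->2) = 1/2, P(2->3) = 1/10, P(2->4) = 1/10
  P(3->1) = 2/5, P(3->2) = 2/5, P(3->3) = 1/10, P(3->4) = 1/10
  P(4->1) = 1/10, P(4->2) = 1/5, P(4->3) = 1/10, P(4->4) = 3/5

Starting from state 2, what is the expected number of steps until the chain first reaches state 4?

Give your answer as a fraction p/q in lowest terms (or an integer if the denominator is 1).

Answer: 109/14

Derivation:
Let h_i = expected steps to first reach 4 from state i.
Boundary: h_4 = 0.
First-step equations for the other states:
  h_1 = 1 + 1/5*h_1 + 2/5*h_2 + 1/5*h_3 + 1/5*h_4
  h_2 = 1 + 3/10*h_1 + 1/2*h_2 + 1/10*h_3 + 1/10*h_4
  h_3 = 1 + 2/5*h_1 + 2/5*h_2 + 1/10*h_3 + 1/10*h_4

Substituting h_4 = 0 and rearranging gives the linear system (I - Q) h = 1:
  [4/5, -2/5, -1/5] . (h_1, h_2, h_3) = 1
  [-3/10, 1/2, -1/10] . (h_1, h_2, h_3) = 1
  [-2/5, -2/5, 9/10] . (h_1, h_2, h_3) = 1

Solving yields:
  h_1 = 99/14
  h_2 = 109/14
  h_3 = 54/7

Starting state is 2, so the expected hitting time is h_2 = 109/14.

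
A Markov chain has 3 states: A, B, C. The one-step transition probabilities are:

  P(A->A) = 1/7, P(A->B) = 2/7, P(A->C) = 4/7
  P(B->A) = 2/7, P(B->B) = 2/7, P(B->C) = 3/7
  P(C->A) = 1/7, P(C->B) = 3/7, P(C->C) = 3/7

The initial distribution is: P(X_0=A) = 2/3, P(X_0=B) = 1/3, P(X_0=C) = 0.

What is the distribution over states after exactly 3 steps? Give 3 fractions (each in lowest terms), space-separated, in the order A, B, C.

Answer: 200/1029 361/1029 156/343

Derivation:
Propagating the distribution step by step (d_{t+1} = d_t * P):
d_0 = (A=2/3, B=1/3, C=0)
  d_1[A] = 2/3*1/7 + 1/3*2/7 + 0*1/7 = 4/21
  d_1[B] = 2/3*2/7 + 1/3*2/7 + 0*3/7 = 2/7
  d_1[C] = 2/3*4/7 + 1/3*3/7 + 0*3/7 = 11/21
d_1 = (A=4/21, B=2/7, C=11/21)
  d_2[A] = 4/21*1/7 + 2/7*2/7 + 11/21*1/7 = 9/49
  d_2[B] = 4/21*2/7 + 2/7*2/7 + 11/21*3/7 = 53/147
  d_2[C] = 4/21*4/7 + 2/7*3/7 + 11/21*3/7 = 67/147
d_2 = (A=9/49, B=53/147, C=67/147)
  d_3[A] = 9/49*1/7 + 53/147*2/7 + 67/147*1/7 = 200/1029
  d_3[B] = 9/49*2/7 + 53/147*2/7 + 67/147*3/7 = 361/1029
  d_3[C] = 9/49*4/7 + 53/147*3/7 + 67/147*3/7 = 156/343
d_3 = (A=200/1029, B=361/1029, C=156/343)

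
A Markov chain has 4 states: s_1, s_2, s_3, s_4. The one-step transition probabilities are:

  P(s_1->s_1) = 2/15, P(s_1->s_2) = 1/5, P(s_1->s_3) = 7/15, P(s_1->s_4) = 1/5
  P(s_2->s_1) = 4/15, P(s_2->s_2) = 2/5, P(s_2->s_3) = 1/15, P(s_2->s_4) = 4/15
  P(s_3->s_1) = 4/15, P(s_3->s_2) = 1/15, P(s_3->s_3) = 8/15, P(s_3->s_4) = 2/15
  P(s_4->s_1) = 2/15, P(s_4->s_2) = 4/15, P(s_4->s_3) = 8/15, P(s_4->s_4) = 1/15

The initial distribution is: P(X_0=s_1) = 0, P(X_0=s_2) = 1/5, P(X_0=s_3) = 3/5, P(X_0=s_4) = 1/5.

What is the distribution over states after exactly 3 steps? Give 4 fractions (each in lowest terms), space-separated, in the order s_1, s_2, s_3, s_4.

Answer: 146/675 3203/16875 1459/3375 101/625

Derivation:
Propagating the distribution step by step (d_{t+1} = d_t * P):
d_0 = (s_1=0, s_2=1/5, s_3=3/5, s_4=1/5)
  d_1[s_1] = 0*2/15 + 1/5*4/15 + 3/5*4/15 + 1/5*2/15 = 6/25
  d_1[s_2] = 0*1/5 + 1/5*2/5 + 3/5*1/15 + 1/5*4/15 = 13/75
  d_1[s_3] = 0*7/15 + 1/5*1/15 + 3/5*8/15 + 1/5*8/15 = 11/25
  d_1[s_4] = 0*1/5 + 1/5*4/15 + 3/5*2/15 + 1/5*1/15 = 11/75
d_1 = (s_1=6/25, s_2=13/75, s_3=11/25, s_4=11/75)
  d_2[s_1] = 6/25*2/15 + 13/75*4/15 + 11/25*4/15 + 11/75*2/15 = 242/1125
  d_2[s_2] = 6/25*1/5 + 13/75*2/5 + 11/25*1/15 + 11/75*4/15 = 209/1125
  d_2[s_3] = 6/25*7/15 + 13/75*1/15 + 11/25*8/15 + 11/75*8/15 = 491/1125
  d_2[s_4] = 6/25*1/5 + 13/75*4/15 + 11/25*2/15 + 11/75*1/15 = 61/375
d_2 = (s_1=242/1125, s_2=209/1125, s_3=491/1125, s_4=61/375)
  d_3[s_1] = 242/1125*2/15 + 209/1125*4/15 + 491/1125*4/15 + 61/375*2/15 = 146/675
  d_3[s_2] = 242/1125*1/5 + 209/1125*2/5 + 491/1125*1/15 + 61/375*4/15 = 3203/16875
  d_3[s_3] = 242/1125*7/15 + 209/1125*1/15 + 491/1125*8/15 + 61/375*8/15 = 1459/3375
  d_3[s_4] = 242/1125*1/5 + 209/1125*4/15 + 491/1125*2/15 + 61/375*1/15 = 101/625
d_3 = (s_1=146/675, s_2=3203/16875, s_3=1459/3375, s_4=101/625)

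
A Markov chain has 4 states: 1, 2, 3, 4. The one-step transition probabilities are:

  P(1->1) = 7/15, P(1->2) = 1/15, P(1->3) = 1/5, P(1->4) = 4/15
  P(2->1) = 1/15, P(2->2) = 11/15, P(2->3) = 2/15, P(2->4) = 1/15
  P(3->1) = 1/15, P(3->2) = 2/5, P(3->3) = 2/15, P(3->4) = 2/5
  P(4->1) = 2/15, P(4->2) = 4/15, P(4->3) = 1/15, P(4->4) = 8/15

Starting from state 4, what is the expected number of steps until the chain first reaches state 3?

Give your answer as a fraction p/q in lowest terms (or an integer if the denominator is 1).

Let h_i = expected steps to first reach 3 from state i.
Boundary: h_3 = 0.
First-step equations for the other states:
  h_1 = 1 + 7/15*h_1 + 1/15*h_2 + 1/5*h_3 + 4/15*h_4
  h_2 = 1 + 1/15*h_1 + 11/15*h_2 + 2/15*h_3 + 1/15*h_4
  h_4 = 1 + 2/15*h_1 + 4/15*h_2 + 1/15*h_3 + 8/15*h_4

Substituting h_3 = 0 and rearranging gives the linear system (I - Q) h = 1:
  [8/15, -1/15, -4/15] . (h_1, h_2, h_4) = 1
  [-1/15, 4/15, -1/15] . (h_1, h_2, h_4) = 1
  [-2/15, -4/15, 7/15] . (h_1, h_2, h_4) = 1

Solving yields:
  h_1 = 64/9
  h_2 = 23/3
  h_4 = 77/9

Starting state is 4, so the expected hitting time is h_4 = 77/9.

Answer: 77/9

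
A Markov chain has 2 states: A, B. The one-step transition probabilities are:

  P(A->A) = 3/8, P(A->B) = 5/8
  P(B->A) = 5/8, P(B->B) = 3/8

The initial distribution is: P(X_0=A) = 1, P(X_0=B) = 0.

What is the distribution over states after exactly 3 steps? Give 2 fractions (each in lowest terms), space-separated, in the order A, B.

Propagating the distribution step by step (d_{t+1} = d_t * P):
d_0 = (A=1, B=0)
  d_1[A] = 1*3/8 + 0*5/8 = 3/8
  d_1[B] = 1*5/8 + 0*3/8 = 5/8
d_1 = (A=3/8, B=5/8)
  d_2[A] = 3/8*3/8 + 5/8*5/8 = 17/32
  d_2[B] = 3/8*5/8 + 5/8*3/8 = 15/32
d_2 = (A=17/32, B=15/32)
  d_3[A] = 17/32*3/8 + 15/32*5/8 = 63/128
  d_3[B] = 17/32*5/8 + 15/32*3/8 = 65/128
d_3 = (A=63/128, B=65/128)

Answer: 63/128 65/128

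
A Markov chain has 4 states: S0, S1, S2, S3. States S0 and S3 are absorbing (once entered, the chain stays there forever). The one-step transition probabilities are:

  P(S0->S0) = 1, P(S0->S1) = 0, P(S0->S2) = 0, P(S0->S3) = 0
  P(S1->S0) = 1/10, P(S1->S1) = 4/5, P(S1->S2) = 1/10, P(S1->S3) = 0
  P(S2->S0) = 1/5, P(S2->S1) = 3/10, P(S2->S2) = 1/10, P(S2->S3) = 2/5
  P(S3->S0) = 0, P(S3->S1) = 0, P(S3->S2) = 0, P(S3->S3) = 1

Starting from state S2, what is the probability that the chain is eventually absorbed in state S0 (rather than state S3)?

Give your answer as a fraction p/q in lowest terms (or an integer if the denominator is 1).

Answer: 7/15

Derivation:
Let a_i = P(absorbed in S0 | start in state i).
Boundary conditions: a_S0 = 1, a_S3 = 0.
For each transient state i, a_i = sum_j P(i->j) * a_j:
  a_S1 = 1/10*a_S0 + 4/5*a_S1 + 1/10*a_S2 + 0*a_S3
  a_S2 = 1/5*a_S0 + 3/10*a_S1 + 1/10*a_S2 + 2/5*a_S3

Substituting a_S0 = 1 and a_S3 = 0, rearrange to (I - Q) a = r where r[i] = P(i -> S0):
  [1/5, -1/10] . (a_S1, a_S2) = 1/10
  [-3/10, 9/10] . (a_S1, a_S2) = 1/5

Solving yields:
  a_S1 = 11/15
  a_S2 = 7/15

Starting state is S2, so the absorption probability is a_S2 = 7/15.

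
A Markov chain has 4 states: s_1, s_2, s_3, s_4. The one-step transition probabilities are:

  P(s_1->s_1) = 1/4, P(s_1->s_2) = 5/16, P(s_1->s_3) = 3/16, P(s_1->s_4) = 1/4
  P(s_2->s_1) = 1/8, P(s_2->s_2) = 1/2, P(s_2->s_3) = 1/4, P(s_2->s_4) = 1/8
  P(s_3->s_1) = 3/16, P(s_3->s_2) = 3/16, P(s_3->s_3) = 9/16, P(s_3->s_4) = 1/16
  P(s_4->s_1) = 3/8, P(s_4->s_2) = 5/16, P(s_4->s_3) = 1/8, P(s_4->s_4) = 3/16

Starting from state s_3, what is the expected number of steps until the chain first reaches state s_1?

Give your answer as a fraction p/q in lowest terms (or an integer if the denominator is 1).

Answer: 1216/227

Derivation:
Let h_i = expected steps to first reach s_1 from state i.
Boundary: h_s_1 = 0.
First-step equations for the other states:
  h_s_2 = 1 + 1/8*h_s_1 + 1/2*h_s_2 + 1/4*h_s_3 + 1/8*h_s_4
  h_s_3 = 1 + 3/16*h_s_1 + 3/16*h_s_2 + 9/16*h_s_3 + 1/16*h_s_4
  h_s_4 = 1 + 3/8*h_s_1 + 5/16*h_s_2 + 1/8*h_s_3 + 3/16*h_s_4

Substituting h_s_1 = 0 and rearranging gives the linear system (I - Q) h = 1:
  [1/2, -1/4, -1/8] . (h_s_2, h_s_3, h_s_4) = 1
  [-3/16, 7/16, -1/16] . (h_s_2, h_s_3, h_s_4) = 1
  [-5/16, -1/8, 13/16] . (h_s_2, h_s_3, h_s_4) = 1

Solving yields:
  h_s_2 = 1304/227
  h_s_3 = 1216/227
  h_s_4 = 968/227

Starting state is s_3, so the expected hitting time is h_s_3 = 1216/227.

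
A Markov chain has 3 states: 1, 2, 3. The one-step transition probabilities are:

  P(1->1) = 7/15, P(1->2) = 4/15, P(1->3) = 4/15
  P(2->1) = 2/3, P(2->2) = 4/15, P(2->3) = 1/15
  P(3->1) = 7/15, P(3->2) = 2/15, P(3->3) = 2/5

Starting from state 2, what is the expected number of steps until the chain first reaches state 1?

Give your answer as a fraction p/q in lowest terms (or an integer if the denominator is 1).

Let h_i = expected steps to first reach 1 from state i.
Boundary: h_1 = 0.
First-step equations for the other states:
  h_2 = 1 + 2/3*h_1 + 4/15*h_2 + 1/15*h_3
  h_3 = 1 + 7/15*h_1 + 2/15*h_2 + 2/5*h_3

Substituting h_1 = 0 and rearranging gives the linear system (I - Q) h = 1:
  [11/15, -1/15] . (h_2, h_3) = 1
  [-2/15, 3/5] . (h_2, h_3) = 1

Solving yields:
  h_2 = 150/97
  h_3 = 195/97

Starting state is 2, so the expected hitting time is h_2 = 150/97.

Answer: 150/97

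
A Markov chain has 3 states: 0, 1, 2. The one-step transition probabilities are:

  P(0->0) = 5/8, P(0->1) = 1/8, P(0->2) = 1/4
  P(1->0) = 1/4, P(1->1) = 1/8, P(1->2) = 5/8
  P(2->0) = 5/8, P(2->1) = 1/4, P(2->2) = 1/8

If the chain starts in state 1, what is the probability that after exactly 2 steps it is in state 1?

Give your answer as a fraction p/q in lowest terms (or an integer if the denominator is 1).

Computing P^2 by repeated multiplication:
P^1 =
  0: [5/8, 1/8, 1/4]
  1: [1/4, 1/8, 5/8]
  2: [5/8, 1/4, 1/8]
P^2 =
  0: [37/64, 5/32, 17/64]
  1: [37/64, 13/64, 7/32]
  2: [17/32, 9/64, 21/64]

(P^2)[1 -> 1] = 13/64

Answer: 13/64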